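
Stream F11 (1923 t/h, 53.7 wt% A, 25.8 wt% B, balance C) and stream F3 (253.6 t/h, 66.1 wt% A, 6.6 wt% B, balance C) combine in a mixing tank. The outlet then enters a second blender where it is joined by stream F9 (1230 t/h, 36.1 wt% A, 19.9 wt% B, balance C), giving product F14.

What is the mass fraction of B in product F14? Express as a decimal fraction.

0.222

Overall, product flow = 3406.6 t/h.
B in = 1923×0.258 + 253.6×0.066 + 1230×0.199 = 757.64 t/h.
B fraction in F14 = 0.222.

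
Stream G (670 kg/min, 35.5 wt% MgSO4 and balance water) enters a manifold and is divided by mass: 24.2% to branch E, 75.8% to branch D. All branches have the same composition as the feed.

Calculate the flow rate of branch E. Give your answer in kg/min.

Branch E flow = 0.242×670 = 162.14 kg/min.

162.1 kg/min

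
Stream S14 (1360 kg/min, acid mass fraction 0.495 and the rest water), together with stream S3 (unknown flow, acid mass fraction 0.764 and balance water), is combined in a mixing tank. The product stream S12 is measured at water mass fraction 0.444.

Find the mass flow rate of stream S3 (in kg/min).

Let S3 be the unknown flow. Total out = 1360 + S3.
water balance: 686.8 + 0.236·S3 = 0.444·(1360 + S3)
(0.236 − 0.444)·S3 = 0.444×1360 − 686.8 = -82.96
S3 = -82.96 / -0.208 = 398.85 kg/min

398.8 kg/min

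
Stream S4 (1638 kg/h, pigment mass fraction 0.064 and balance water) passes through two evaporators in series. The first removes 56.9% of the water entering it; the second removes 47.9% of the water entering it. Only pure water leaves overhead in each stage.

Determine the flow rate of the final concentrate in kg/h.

water in feed = 1638×0.936 = 1533.2 kg/h.
After stage 1: water left = (1−0.569)×1533.2 = 660.8; stream total = 765.63 kg/h.
After stage 2: water left = (1−0.479)×660.8 = 344.27; final concentrate = 449.11 kg/h.

449.1 kg/h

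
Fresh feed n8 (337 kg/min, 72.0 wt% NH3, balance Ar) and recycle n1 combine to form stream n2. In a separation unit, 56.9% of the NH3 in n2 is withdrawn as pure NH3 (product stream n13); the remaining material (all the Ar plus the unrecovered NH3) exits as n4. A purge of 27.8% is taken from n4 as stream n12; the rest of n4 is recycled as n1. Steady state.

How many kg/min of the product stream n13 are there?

200.4 kg/min

NH3 in n2: m_A = 337×0.720 + (1−0.278)·(1−0.569)·m_A, so m_A = 242.64/0.6888 = 352.26 kg/min.
Product n13 = 0.569×352.26 = 200.43 kg/min.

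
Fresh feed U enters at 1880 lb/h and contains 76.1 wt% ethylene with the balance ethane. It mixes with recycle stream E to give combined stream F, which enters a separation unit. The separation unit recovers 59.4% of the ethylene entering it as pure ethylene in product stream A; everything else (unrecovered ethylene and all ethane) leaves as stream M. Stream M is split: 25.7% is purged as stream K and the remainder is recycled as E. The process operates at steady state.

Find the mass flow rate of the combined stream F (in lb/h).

3797 lb/h

ethane enters only via U and leaves only via the purge: 1880×0.239 = 0.257×(ethane in M), and the separation unit passes all ethane, so ethane in F = ethane in M = 1748.3 lb/h.
ethylene in F: m_A = 1880×0.761 + (1−0.257)·(1−0.594)·m_A, so m_A = 1430.7/0.6983 = 2048.7 lb/h.
F = 2048.7 + 1748.3 = 3797 lb/h.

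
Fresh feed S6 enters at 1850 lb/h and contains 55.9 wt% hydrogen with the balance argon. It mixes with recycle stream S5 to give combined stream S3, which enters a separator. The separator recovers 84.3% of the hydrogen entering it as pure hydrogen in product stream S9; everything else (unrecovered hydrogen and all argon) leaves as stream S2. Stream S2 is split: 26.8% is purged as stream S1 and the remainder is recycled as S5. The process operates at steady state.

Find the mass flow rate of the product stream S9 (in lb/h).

985 lb/h

hydrogen in S3: m_A = 1850×0.559 + (1−0.268)·(1−0.843)·m_A, so m_A = 1034.2/0.8851 = 1168.4 lb/h.
Product S9 = 0.843×1168.4 = 984.99 lb/h.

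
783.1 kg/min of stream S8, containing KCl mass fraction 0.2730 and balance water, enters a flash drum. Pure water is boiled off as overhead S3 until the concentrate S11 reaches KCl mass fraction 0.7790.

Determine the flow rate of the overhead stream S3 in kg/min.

KCl is conserved: 783.1×0.273 = 213.79 kg/min all reports to the concentrate.
Concentrate = 213.79/(target fraction) = 274.44 kg/min.
Overhead = 783.1 − 274.44 = 508.66 kg/min.

508.7 kg/min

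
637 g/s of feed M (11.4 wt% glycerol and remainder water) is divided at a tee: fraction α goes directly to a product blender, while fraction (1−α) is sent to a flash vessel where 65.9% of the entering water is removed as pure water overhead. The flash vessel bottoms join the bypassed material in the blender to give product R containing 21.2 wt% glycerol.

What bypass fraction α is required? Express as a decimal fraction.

All 637×0.114 = 72.618 g/s of glycerol reaches R, so R = 72.618/0.212 = 342.54 g/s and vapour = 294.46 g/s.
The evaporator receives (1−α)·637 of feed at 0.886 water and removes 0.659 of that water:
0.659×0.886×(1−α)×637 = 294.46
(1−α) = 294.46/371.93 = 0.7917;  α = 0.2083.

0.208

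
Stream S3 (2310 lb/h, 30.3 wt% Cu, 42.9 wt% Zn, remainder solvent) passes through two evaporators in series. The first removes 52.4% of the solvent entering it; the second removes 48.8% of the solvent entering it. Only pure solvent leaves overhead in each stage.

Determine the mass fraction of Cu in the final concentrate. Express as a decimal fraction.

solvent in feed = 2310×0.268 = 619.08 lb/h.
After stage 1: solvent left = (1−0.524)×619.08 = 294.68; stream total = 1985.6 lb/h.
After stage 2: solvent left = (1−0.488)×294.68 = 150.88; final concentrate = 1841.8 lb/h.
Cu fraction = 699.93/1841.8 = 0.380.

0.380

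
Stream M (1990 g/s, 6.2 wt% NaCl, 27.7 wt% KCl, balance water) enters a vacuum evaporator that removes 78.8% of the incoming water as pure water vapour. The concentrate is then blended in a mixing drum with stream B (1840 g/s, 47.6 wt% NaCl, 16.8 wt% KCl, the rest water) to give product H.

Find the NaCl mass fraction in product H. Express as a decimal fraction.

Vapour removed = 0.788×0.661×1990 = 1036.5 g/s; concentrate = 953.47 g/s.
NaCl reaching the mixer = 123.38 (from concentrate) + 1840×0.476 = 999.22 g/s.
Product flow = 953.47 + 1840 = 2793.5 g/s; NaCl fraction = 0.358.

0.358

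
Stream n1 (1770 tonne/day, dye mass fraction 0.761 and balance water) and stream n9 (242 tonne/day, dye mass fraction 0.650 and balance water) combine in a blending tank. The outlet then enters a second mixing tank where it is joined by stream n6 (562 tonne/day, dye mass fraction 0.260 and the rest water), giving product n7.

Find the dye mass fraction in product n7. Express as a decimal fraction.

0.641

Overall, product flow = 2574 tonne/day.
dye in = 1770×0.761 + 242×0.650 + 562×0.260 = 1650.4 tonne/day.
dye fraction in n7 = 0.641.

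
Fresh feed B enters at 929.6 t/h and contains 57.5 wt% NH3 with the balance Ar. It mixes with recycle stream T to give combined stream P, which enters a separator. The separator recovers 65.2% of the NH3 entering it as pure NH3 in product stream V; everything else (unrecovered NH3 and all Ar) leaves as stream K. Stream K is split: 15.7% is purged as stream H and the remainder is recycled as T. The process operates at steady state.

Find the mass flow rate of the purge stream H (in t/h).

436.4 t/h

Ar enters only via B and leaves only via the purge: 929.6×0.425 = 0.157×(Ar in K), and the separator passes all Ar, so Ar in P = Ar in K = 2516.4 t/h.
NH3 in P: m_A = 929.6×0.575 + (1−0.157)·(1−0.652)·m_A, so m_A = 534.52/0.7066 = 756.43 t/h.
K = (1−0.652)×756.43 + 2516.4 = 2779.7 t/h.
Purge H = 0.157×2779.7 = 436.41 t/h.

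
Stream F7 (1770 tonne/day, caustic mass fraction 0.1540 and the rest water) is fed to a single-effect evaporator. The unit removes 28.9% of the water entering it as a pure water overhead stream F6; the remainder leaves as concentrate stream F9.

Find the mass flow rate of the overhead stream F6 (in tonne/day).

water entering = 1770×0.846 = 1497.4 tonne/day; overhead removed = 0.289×1497.4 = 432.75 tonne/day.

432.8 tonne/day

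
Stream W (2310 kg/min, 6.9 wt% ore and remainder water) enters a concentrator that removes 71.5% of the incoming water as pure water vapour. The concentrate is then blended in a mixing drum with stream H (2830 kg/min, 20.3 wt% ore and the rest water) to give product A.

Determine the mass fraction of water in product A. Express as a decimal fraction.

0.796

Vapour removed = 0.715×0.931×2310 = 1537.7 kg/min; concentrate = 772.31 kg/min.
water reaching the mixer = 612.92 (from concentrate) + 2830×0.797 = 2868.4 kg/min.
Product flow = 772.31 + 2830 = 3602.3 kg/min; water fraction = 0.796.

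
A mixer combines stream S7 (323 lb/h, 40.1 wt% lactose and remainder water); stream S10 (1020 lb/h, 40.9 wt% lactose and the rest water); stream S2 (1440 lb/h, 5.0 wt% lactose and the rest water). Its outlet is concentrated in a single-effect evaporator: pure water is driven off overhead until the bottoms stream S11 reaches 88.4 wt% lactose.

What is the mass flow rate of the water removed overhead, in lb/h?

lactose entering = 323×0.401 + 1020×0.409 + 1440×0.050 = 618.7 lb/h.
All lactose reports to S11, so S11 = 618.7/0.884 = 699.89 lb/h.
Total feed = 2783 lb/h; overhead = 2783 − 699.89 = 2083.1 lb/h.

2083 lb/h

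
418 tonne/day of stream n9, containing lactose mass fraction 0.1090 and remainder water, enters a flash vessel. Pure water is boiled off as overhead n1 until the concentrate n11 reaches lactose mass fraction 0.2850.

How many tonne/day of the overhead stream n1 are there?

lactose is conserved: 418×0.109 = 45.562 tonne/day all reports to the concentrate.
Concentrate = 45.562/(target fraction) = 159.87 tonne/day.
Overhead = 418 − 159.87 = 258.13 tonne/day.

258.1 tonne/day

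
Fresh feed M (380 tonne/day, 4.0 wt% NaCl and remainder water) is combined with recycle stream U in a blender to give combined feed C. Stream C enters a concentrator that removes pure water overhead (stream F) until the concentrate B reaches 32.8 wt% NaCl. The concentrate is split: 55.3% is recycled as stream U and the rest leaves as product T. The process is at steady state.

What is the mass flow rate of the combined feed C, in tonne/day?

437.3 tonne/day

Overall NaCl balance (none leaves overhead): NaCl in fresh feed = NaCl in product, i.e. 380×0.040 = (1−0.553)·B·0.328.
B = 15.2/(0.328×0.447) = 103.67 tonne/day.
Recycle U = 0.553×103.67 = 57.331 tonne/day.
Combined feed C = 380 + 57.331 = 437.33 tonne/day.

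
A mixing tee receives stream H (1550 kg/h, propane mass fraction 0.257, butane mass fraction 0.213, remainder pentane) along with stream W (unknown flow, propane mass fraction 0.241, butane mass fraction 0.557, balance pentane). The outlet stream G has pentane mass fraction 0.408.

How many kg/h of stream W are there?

918 kg/h

Let W be the unknown flow. Total out = 1550 + W.
pentane balance: 821.5 + 0.202·W = 0.408·(1550 + W)
(0.202 − 0.408)·W = 0.408×1550 − 821.5 = -189.1
W = -189.1 / -0.206 = 917.96 kg/h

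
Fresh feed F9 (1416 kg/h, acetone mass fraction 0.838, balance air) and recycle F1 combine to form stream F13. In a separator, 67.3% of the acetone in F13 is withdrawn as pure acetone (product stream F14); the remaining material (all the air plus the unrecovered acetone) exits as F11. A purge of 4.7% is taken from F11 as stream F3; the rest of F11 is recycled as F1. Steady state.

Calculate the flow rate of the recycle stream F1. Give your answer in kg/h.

air enters only via F9 and leaves only via the purge: 1416×0.162 = 0.047×(air in F11), and the separator passes all air, so air in F13 = air in F11 = 4880.7 kg/h.
acetone in F13: m_A = 1416×0.838 + (1−0.047)·(1−0.673)·m_A, so m_A = 1186.6/0.6884 = 1723.8 kg/h.
F11 = (1−0.673)×1723.8 + 4880.7 = 5444.4 kg/h.
Recycle F1 = (1−0.047)×5444.4 = 5188.5 kg/h.

5188 kg/h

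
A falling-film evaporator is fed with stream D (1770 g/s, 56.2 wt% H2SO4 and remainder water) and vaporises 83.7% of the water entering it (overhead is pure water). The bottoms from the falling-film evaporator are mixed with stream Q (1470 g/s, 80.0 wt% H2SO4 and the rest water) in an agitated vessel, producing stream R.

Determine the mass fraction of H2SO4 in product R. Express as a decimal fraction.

Vapour removed = 0.837×0.438×1770 = 648.89 g/s; concentrate = 1121.1 g/s.
H2SO4 reaching the mixer = 994.74 (from concentrate) + 1470×0.800 = 2170.7 g/s.
Product flow = 1121.1 + 1470 = 2591.1 g/s; H2SO4 fraction = 0.838.

0.838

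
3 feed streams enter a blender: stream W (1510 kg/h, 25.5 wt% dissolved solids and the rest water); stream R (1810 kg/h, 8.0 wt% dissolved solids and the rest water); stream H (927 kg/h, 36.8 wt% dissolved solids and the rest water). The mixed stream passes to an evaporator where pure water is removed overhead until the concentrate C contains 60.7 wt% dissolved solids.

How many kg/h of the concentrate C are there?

1435 kg/h

dissolved solids entering = 1510×0.255 + 1810×0.080 + 927×0.368 = 870.99 kg/h.
All dissolved solids reports to C, so C = 870.99/0.607 = 1434.9 kg/h.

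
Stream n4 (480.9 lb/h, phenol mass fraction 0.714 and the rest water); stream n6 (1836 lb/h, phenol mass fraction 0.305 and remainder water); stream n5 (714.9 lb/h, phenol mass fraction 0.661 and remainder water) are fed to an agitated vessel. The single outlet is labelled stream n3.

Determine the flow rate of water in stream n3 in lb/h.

water out = water in = 480.9×0.286 + 1836×0.695 + 714.9×0.339 = 1655.9 lb/h.

1656 lb/h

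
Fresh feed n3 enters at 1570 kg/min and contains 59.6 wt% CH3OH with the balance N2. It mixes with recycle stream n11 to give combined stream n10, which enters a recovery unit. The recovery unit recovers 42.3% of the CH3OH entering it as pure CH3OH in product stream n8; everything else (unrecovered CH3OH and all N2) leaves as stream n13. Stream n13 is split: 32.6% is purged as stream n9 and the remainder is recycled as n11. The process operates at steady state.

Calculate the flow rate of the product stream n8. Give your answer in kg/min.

647.7 kg/min

CH3OH in n10: m_A = 1570×0.596 + (1−0.326)·(1−0.423)·m_A, so m_A = 935.72/0.6111 = 1531.2 kg/min.
Product n8 = 0.423×1531.2 = 647.7 kg/min.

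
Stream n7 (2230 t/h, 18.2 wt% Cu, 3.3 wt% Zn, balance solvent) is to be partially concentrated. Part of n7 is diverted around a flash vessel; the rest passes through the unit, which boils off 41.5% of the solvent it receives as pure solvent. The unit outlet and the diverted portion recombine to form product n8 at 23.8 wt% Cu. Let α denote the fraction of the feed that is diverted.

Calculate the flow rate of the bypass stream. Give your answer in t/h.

619.4 t/h

All 2230×0.182 = 405.86 t/h of Cu reaches n8, so n8 = 405.86/0.238 = 1705.3 t/h and vapour = 524.71 t/h.
The evaporator receives (1−α)·2230 of feed at 0.785 solvent and removes 0.415 of that solvent:
0.415×0.785×(1−α)×2230 = 524.71
(1−α) = 524.71/726.48 = 0.7223;  α = 0.2777.
Bypass flow = 0.2777×2230 = 619.36 t/h.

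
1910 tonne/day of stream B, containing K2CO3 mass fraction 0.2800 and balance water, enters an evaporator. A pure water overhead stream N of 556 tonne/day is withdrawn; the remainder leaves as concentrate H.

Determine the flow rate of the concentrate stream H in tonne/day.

1354 tonne/day

Concentrate = 1910 − 556 = 1354 tonne/day.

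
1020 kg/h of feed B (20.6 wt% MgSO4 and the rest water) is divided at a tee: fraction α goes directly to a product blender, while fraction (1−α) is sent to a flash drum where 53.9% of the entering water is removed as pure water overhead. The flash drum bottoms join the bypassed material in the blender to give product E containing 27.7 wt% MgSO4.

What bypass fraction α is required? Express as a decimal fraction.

0.401

All 1020×0.206 = 210.12 kg/h of MgSO4 reaches E, so E = 210.12/0.277 = 758.56 kg/h and vapour = 261.44 kg/h.
The evaporator receives (1−α)·1020 of feed at 0.794 water and removes 0.539 of that water:
0.539×0.794×(1−α)×1020 = 261.44
(1−α) = 261.44/436.53 = 0.5989;  α = 0.4011.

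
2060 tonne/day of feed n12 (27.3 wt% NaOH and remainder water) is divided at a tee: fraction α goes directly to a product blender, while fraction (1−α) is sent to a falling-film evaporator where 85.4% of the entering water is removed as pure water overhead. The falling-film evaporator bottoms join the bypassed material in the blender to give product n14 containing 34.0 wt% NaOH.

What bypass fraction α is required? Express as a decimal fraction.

All 2060×0.273 = 562.38 tonne/day of NaOH reaches n14, so n14 = 562.38/0.340 = 1654.1 tonne/day and vapour = 405.94 tonne/day.
The evaporator receives (1−α)·2060 of feed at 0.727 water and removes 0.854 of that water:
0.854×0.727×(1−α)×2060 = 405.94
(1−α) = 405.94/1279 = 0.3174;  α = 0.6826.

0.683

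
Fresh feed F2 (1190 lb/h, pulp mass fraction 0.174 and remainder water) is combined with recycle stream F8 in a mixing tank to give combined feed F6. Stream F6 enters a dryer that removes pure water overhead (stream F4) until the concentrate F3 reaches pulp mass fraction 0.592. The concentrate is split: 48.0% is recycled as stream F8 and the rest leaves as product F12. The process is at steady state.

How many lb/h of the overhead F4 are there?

840.2 lb/h

Overall pulp balance (none leaves overhead): pulp in fresh feed = pulp in product, i.e. 1190×0.174 = (1−0.480)·F3·0.592.
F3 = 207.06/(0.592×0.520) = 672.62 lb/h.
Recycle F8 = 0.480×672.62 = 322.86 lb/h.
Combined feed F6 = 1190 + 322.86 = 1512.9 lb/h.
Overhead F4 = F6 − F3 = 1512.9 − 672.62 = 840.24 lb/h.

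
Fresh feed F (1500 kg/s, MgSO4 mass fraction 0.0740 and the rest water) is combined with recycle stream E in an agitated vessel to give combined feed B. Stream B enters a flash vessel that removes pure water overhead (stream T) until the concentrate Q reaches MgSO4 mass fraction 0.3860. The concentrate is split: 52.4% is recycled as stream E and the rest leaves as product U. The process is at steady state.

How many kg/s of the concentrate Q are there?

604.1 kg/s

Overall MgSO4 balance (none leaves overhead): MgSO4 in fresh feed = MgSO4 in product, i.e. 1500×0.074 = (1−0.524)·Q·0.386.
Q = 111/(0.386×0.476) = 604.13 kg/s.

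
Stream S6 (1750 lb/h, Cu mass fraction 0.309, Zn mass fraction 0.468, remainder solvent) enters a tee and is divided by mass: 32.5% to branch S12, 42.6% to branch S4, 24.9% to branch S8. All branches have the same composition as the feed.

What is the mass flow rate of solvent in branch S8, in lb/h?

97.17 lb/h

Branch S8 total = 0.249×1750 = 435.75 lb/h.
solvent in S8 = 0.223×435.75 = 97.172 lb/h.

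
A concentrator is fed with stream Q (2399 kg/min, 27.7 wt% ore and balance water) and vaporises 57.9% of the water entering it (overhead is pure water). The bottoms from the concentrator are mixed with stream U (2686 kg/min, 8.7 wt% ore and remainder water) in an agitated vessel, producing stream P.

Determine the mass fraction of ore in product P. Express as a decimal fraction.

Vapour removed = 0.579×0.723×2399 = 1004.3 kg/min; concentrate = 1394.7 kg/min.
ore reaching the mixer = 664.52 (from concentrate) + 2686×0.087 = 898.21 kg/min.
Product flow = 1394.7 + 2686 = 4080.7 kg/min; ore fraction = 0.220.

0.220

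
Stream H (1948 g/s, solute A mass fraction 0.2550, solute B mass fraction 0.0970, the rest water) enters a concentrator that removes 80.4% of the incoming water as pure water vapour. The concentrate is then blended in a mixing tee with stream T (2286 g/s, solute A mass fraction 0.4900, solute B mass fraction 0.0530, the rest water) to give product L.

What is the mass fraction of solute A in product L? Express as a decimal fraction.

0.5023

Vapour removed = 0.804×0.648×1948 = 1014.9 g/s; concentrate = 933.11 g/s.
solute A reaching the mixer = 496.74 (from concentrate) + 2286×0.490 = 1616.9 g/s.
Product flow = 933.11 + 2286 = 3219.1 g/s; solute A fraction = 0.5023.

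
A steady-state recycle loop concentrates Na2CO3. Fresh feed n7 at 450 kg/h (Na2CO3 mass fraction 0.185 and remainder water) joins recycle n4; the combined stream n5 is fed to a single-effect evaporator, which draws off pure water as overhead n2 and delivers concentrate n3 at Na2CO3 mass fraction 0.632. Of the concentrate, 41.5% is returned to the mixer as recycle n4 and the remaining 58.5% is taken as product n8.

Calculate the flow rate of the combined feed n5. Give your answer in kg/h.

Overall Na2CO3 balance (none leaves overhead): Na2CO3 in fresh feed = Na2CO3 in product, i.e. 450×0.185 = (1−0.415)·n3·0.632.
n3 = 83.25/(0.632×0.585) = 225.17 kg/h.
Recycle n4 = 0.415×225.17 = 93.446 kg/h.
Combined feed n5 = 450 + 93.446 = 543.45 kg/h.

543.4 kg/h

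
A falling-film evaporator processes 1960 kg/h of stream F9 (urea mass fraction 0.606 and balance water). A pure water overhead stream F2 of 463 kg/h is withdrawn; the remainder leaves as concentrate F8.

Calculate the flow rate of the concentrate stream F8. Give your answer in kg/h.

Concentrate = 1960 − 463 = 1497 kg/h.

1497 kg/h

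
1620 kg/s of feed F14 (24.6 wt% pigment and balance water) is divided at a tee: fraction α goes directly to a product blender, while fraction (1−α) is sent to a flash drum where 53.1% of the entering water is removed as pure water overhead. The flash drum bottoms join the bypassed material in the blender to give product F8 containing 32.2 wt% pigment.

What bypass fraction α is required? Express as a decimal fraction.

All 1620×0.246 = 398.52 kg/s of pigment reaches F8, so F8 = 398.52/0.322 = 1237.6 kg/s and vapour = 382.36 kg/s.
The evaporator receives (1−α)·1620 of feed at 0.754 water and removes 0.531 of that water:
0.531×0.754×(1−α)×1620 = 382.36
(1−α) = 382.36/648.61 = 0.5895;  α = 0.4105.

0.410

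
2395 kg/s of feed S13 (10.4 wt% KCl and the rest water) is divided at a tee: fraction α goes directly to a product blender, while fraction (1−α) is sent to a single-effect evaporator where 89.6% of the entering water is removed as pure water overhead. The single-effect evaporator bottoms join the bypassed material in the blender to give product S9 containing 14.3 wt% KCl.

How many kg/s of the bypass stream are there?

All 2395×0.104 = 249.08 kg/s of KCl reaches S9, so S9 = 249.08/0.143 = 1741.8 kg/s and vapour = 653.18 kg/s.
The evaporator receives (1−α)·2395 of feed at 0.896 water and removes 0.896 of that water:
0.896×0.896×(1−α)×2395 = 653.18
(1−α) = 653.18/1922.7 = 0.3397;  α = 0.6603.
Bypass flow = 0.6603×2395 = 1581.4 kg/s.

1581 kg/s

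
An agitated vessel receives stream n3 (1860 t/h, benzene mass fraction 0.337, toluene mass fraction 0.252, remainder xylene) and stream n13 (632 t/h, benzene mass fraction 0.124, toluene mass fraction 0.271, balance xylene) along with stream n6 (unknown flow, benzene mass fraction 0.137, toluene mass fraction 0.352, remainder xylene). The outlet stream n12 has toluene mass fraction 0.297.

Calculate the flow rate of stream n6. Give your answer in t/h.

Let n6 be the unknown flow. Total out = 2492 + n6.
toluene balance: 639.99 + 0.352·n6 = 0.297·(2492 + n6)
(0.352 − 0.297)·n6 = 0.297×2492 − 639.99 = 100.13
n6 = 100.13 / 0.055 = 1820.6 t/h

1821 t/h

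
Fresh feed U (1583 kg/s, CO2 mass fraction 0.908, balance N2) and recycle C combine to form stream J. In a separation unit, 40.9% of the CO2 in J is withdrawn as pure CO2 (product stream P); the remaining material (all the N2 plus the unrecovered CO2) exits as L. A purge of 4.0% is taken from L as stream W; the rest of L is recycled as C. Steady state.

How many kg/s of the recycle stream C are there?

N2 enters only via U and leaves only via the purge: 1583×0.092 = 0.040×(N2 in L), and the separation unit passes all N2, so N2 in J = N2 in L = 3640.9 kg/s.
CO2 in J: m_A = 1583×0.908 + (1−0.040)·(1−0.409)·m_A, so m_A = 1437.4/0.4326 = 3322.3 kg/s.
L = (1−0.409)×3322.3 + 3640.9 = 5604.4 kg/s.
Recycle C = (1−0.040)×5604.4 = 5380.2 kg/s.

5380 kg/s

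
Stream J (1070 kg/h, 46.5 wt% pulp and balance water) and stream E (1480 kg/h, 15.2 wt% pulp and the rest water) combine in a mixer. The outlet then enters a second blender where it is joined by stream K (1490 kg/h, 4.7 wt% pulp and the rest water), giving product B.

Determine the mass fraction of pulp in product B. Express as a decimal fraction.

Overall, product flow = 4040 kg/h.
pulp in = 1070×0.465 + 1480×0.152 + 1490×0.047 = 792.54 kg/h.
pulp fraction in B = 0.1962.

0.1962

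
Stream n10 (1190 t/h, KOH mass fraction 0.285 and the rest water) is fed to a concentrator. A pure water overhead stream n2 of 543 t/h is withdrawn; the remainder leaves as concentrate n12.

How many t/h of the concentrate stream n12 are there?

Concentrate = 1190 − 543 = 647 t/h.

647 t/h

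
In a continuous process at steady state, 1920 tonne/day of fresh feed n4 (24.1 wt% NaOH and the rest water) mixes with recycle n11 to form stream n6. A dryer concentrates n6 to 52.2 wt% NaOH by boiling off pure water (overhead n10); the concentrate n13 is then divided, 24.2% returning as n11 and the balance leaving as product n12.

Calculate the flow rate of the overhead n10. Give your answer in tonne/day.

Overall NaOH balance (none leaves overhead): NaOH in fresh feed = NaOH in product, i.e. 1920×0.241 = (1−0.242)·n13·0.522.
n13 = 462.72/(0.522×0.758) = 1169.4 tonne/day.
Recycle n11 = 0.242×1169.4 = 283 tonne/day.
Combined feed n6 = 1920 + 283 = 2203 tonne/day.
Overhead n10 = n6 − n13 = 2203 − 1169.4 = 1033.6 tonne/day.

1034 tonne/day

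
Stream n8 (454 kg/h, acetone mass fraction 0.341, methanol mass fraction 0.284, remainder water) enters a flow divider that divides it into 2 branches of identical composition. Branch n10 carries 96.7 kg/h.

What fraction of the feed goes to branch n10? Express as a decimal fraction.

0.213

Fraction to n10 = 96.7/454 = 0.2130.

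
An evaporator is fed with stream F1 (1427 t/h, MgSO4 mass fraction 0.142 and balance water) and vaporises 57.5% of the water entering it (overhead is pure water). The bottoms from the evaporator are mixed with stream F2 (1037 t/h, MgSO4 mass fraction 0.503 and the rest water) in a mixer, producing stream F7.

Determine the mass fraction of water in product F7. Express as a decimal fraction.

0.588

Vapour removed = 0.575×0.858×1427 = 704.01 t/h; concentrate = 722.99 t/h.
water reaching the mixer = 520.36 (from concentrate) + 1037×0.497 = 1035.7 t/h.
Product flow = 722.99 + 1037 = 1760 t/h; water fraction = 0.588.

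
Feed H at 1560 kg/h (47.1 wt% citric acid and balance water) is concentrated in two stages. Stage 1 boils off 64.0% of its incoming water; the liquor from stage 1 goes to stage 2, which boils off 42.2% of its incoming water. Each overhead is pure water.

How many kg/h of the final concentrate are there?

water in feed = 1560×0.529 = 825.24 kg/h.
After stage 1: water left = (1−0.640)×825.24 = 297.09; stream total = 1031.8 kg/h.
After stage 2: water left = (1−0.422)×297.09 = 171.72; final concentrate = 906.48 kg/h.

906.5 kg/h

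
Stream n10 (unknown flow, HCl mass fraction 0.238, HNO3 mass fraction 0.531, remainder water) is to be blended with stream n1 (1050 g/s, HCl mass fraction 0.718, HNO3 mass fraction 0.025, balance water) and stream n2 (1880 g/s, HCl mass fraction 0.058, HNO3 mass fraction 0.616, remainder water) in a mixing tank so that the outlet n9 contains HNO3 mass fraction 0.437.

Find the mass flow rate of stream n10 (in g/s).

1022 g/s

Let n10 be the unknown flow. Total out = 2930 + n10.
HNO3 balance: 1184.3 + 0.531·n10 = 0.437·(2930 + n10)
(0.531 − 0.437)·n10 = 0.437×2930 − 1184.3 = 96.08
n10 = 96.08 / 0.094 = 1022.1 g/s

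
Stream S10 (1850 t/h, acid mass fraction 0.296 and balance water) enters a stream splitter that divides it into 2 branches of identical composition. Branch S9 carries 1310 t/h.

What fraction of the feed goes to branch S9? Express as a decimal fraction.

Fraction to S9 = 1310/1850 = 0.7081.

0.708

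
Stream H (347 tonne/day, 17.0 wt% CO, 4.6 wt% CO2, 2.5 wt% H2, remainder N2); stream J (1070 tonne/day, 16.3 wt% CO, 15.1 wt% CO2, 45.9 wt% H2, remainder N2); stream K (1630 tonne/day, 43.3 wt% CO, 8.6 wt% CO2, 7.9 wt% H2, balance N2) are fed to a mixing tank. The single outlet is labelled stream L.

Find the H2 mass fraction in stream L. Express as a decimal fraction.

0.206

Total flow out = 347 + 1070 + 1630 = 3047 tonne/day.
H2 in = 347×0.025 + 1070×0.459 + 1630×0.079 = 628.58 tonne/day.
H2 mass fraction in L = 628.58/3047 = 0.206.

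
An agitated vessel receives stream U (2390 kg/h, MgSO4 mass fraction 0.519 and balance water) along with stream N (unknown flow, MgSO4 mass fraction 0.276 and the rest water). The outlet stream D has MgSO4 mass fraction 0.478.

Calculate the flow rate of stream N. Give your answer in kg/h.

Let N be the unknown flow. Total out = 2390 + N.
MgSO4 balance: 1240.4 + 0.276·N = 0.478·(2390 + N)
(0.276 − 0.478)·N = 0.478×2390 − 1240.4 = -97.99
N = -97.99 / -0.202 = 485.1 kg/h

485.1 kg/h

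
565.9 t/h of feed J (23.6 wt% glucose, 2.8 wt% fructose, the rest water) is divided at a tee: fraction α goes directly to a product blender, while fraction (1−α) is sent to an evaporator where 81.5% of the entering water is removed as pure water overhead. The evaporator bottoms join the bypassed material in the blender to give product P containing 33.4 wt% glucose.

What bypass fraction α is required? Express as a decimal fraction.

0.511

All 565.9×0.236 = 133.55 t/h of glucose reaches P, so P = 133.55/0.334 = 399.86 t/h and vapour = 166.04 t/h.
The evaporator receives (1−α)·565.9 of feed at 0.736 water and removes 0.815 of that water:
0.815×0.736×(1−α)×565.9 = 166.04
(1−α) = 166.04/339.45 = 0.4892;  α = 0.5108.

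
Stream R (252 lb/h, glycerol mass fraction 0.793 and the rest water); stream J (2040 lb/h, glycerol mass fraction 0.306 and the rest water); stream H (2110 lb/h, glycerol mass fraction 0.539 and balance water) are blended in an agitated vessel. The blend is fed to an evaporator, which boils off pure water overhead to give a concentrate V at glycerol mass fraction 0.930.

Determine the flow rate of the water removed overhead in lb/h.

glycerol entering = 252×0.793 + 2040×0.306 + 2110×0.539 = 1961.4 lb/h.
All glycerol reports to V, so V = 1961.4/0.930 = 2109 lb/h.
Total feed = 4402 lb/h; overhead = 4402 − 2109 = 2293 lb/h.

2293 lb/h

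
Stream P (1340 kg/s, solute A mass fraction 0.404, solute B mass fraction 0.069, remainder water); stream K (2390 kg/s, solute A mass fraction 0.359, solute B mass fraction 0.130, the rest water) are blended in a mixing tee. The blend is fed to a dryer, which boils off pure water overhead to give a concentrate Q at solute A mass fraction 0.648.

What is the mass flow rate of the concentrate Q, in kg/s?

solute A entering = 1340×0.404 + 2390×0.359 = 1399.4 kg/s.
All solute A reports to Q, so Q = 1399.4/0.648 = 2159.5 kg/s.

2160 kg/s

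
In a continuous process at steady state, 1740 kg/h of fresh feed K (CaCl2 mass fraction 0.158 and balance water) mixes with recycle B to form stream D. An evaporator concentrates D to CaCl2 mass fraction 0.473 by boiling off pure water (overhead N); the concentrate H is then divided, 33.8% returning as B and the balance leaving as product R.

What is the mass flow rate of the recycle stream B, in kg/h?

Overall CaCl2 balance (none leaves overhead): CaCl2 in fresh feed = CaCl2 in product, i.e. 1740×0.158 = (1−0.338)·H·0.473.
H = 274.92/(0.473×0.662) = 877.99 kg/h.
Recycle B = 0.338×877.99 = 296.76 kg/h.

296.8 kg/h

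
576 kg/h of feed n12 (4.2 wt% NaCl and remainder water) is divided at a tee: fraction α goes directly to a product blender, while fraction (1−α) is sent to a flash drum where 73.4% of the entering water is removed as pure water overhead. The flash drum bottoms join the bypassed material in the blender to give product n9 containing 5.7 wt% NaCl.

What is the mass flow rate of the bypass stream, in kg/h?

All 576×0.042 = 24.192 kg/h of NaCl reaches n9, so n9 = 24.192/0.057 = 424.42 kg/h and vapour = 151.58 kg/h.
The evaporator receives (1−α)·576 of feed at 0.958 water and removes 0.734 of that water:
0.734×0.958×(1−α)×576 = 151.58
(1−α) = 151.58/405.03 = 0.3742;  α = 0.6258.
Bypass flow = 0.6258×576 = 360.44 kg/h.

360.4 kg/h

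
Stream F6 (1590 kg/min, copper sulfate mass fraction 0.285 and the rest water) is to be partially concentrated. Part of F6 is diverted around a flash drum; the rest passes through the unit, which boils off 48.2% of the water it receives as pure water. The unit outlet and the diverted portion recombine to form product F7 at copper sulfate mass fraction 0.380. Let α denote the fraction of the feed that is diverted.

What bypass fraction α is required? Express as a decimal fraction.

0.275

All 1590×0.285 = 453.15 kg/min of copper sulfate reaches F7, so F7 = 453.15/0.380 = 1192.5 kg/min and vapour = 397.5 kg/min.
The evaporator receives (1−α)·1590 of feed at 0.715 water and removes 0.482 of that water:
0.482×0.715×(1−α)×1590 = 397.5
(1−α) = 397.5/547.96 = 0.7254;  α = 0.2746.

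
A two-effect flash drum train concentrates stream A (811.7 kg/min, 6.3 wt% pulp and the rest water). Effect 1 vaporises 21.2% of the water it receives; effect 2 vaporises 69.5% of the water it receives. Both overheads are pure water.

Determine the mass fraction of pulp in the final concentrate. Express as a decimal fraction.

water in feed = 811.7×0.937 = 760.56 kg/min.
After stage 1: water left = (1−0.212)×760.56 = 599.32; stream total = 650.46 kg/min.
After stage 2: water left = (1−0.695)×599.32 = 182.79; final concentrate = 233.93 kg/min.
pulp fraction = 51.137/233.93 = 0.2186.

0.2186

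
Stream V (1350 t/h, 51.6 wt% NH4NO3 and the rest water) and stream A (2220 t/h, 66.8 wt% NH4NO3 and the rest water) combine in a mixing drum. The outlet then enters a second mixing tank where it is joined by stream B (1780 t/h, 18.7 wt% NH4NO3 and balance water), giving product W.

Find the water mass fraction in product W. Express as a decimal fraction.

0.530

Overall, product flow = 5350 t/h.
water in = 1350×0.484 + 2220×0.332 + 1780×0.813 = 2837.6 t/h.
water fraction in W = 0.530.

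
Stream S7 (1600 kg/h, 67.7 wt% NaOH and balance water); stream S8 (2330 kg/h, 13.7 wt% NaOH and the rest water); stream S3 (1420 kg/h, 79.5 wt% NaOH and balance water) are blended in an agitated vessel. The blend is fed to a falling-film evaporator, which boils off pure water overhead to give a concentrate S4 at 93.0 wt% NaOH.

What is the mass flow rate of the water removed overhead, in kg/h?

NaOH entering = 1600×0.677 + 2330×0.137 + 1420×0.795 = 2531.3 kg/h.
All NaOH reports to S4, so S4 = 2531.3/0.930 = 2721.8 kg/h.
Total feed = 5350 kg/h; overhead = 5350 − 2721.8 = 2628.2 kg/h.

2628 kg/h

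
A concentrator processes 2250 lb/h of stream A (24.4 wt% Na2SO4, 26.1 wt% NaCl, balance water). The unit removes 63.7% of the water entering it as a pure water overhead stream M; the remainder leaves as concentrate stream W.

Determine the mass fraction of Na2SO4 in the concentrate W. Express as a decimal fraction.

0.356

Na2SO4 is not removed: 2250×0.244 = 549 lb/h of Na2SO4 enters W.
water entering = 2250×0.495 = 1113.8 lb/h; overhead removed = 0.637×1113.8 = 709.46 lb/h.
Concentrate = 2250 − 709.46 = 1540.5 lb/h.
Mass fraction = 549/1540.5 = 0.356.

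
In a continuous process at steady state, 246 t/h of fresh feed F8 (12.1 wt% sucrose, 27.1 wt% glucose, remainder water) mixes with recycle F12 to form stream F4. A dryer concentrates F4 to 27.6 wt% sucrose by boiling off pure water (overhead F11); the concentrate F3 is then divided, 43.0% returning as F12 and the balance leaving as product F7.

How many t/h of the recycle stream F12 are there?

81.36 t/h

Overall sucrose balance (none leaves overhead): sucrose in fresh feed = sucrose in product, i.e. 246×0.121 = (1−0.430)·F3·0.276.
F3 = 29.766/(0.276×0.570) = 189.21 t/h.
Recycle F12 = 0.430×189.21 = 81.359 t/h.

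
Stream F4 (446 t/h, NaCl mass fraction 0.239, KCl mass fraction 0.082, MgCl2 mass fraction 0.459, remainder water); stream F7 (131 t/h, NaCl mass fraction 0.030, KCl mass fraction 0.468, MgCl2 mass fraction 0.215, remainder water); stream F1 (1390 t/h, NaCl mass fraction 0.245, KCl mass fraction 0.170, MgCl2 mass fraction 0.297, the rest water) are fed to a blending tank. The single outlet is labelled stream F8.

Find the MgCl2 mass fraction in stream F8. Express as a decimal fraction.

0.328

Total flow out = 446 + 131 + 1390 = 1967 t/h.
MgCl2 in = 446×0.459 + 131×0.215 + 1390×0.297 = 645.71 t/h.
MgCl2 mass fraction in F8 = 645.71/1967 = 0.328.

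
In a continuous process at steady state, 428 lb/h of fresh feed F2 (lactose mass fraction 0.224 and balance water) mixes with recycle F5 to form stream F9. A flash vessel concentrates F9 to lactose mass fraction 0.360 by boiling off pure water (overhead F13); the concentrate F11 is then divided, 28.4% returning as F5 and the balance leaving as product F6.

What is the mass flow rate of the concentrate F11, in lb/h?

371.9 lb/h

Overall lactose balance (none leaves overhead): lactose in fresh feed = lactose in product, i.e. 428×0.224 = (1−0.284)·F11·0.360.
F11 = 95.872/(0.360×0.716) = 371.94 lb/h.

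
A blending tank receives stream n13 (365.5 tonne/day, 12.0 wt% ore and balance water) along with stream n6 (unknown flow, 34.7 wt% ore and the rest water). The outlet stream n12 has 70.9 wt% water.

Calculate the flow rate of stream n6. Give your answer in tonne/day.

Let n6 be the unknown flow. Total out = 365.5 + n6.
water balance: 321.64 + 0.653·n6 = 0.709·(365.5 + n6)
(0.653 − 0.709)·n6 = 0.709×365.5 − 321.64 = -62.5
n6 = -62.5 / -0.056 = 1116.1 tonne/day

1116 tonne/day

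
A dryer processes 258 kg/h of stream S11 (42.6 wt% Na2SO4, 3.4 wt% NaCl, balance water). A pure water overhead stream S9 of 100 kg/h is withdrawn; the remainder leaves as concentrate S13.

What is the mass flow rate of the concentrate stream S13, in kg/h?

Concentrate = 258 − 100 = 158 kg/h.

158 kg/h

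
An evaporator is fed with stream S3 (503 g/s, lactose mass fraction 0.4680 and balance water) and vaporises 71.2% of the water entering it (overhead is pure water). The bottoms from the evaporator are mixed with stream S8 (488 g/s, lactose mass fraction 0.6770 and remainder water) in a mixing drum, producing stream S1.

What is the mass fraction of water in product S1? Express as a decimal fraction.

Vapour removed = 0.712×0.532×503 = 190.53 g/s; concentrate = 312.47 g/s.
water reaching the mixer = 77.068 (from concentrate) + 488×0.323 = 234.69 g/s.
Product flow = 312.47 + 488 = 800.47 g/s; water fraction = 0.2932.

0.2932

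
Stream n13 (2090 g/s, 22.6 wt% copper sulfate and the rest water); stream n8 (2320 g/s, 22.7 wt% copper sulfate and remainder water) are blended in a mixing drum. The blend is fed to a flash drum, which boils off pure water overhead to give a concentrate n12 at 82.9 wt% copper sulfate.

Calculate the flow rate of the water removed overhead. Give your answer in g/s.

3205 g/s

copper sulfate entering = 2090×0.226 + 2320×0.227 = 998.98 g/s.
All copper sulfate reports to n12, so n12 = 998.98/0.829 = 1205 g/s.
Total feed = 4410 g/s; overhead = 4410 − 1205 = 3205 g/s.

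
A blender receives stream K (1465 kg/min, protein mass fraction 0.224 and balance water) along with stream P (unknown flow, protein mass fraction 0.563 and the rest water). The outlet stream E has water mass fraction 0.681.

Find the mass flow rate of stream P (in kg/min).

Let P be the unknown flow. Total out = 1465 + P.
water balance: 1136.8 + 0.437·P = 0.681·(1465 + P)
(0.437 − 0.681)·P = 0.681×1465 − 1136.8 = -139.18
P = -139.18 / -0.244 = 570.39 kg/min

570.4 kg/min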